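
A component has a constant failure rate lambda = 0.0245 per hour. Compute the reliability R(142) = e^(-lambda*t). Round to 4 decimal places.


lambda = 0.0245
t = 142
lambda * t = 3.479
R(t) = e^(-3.479)
R(t) = 0.0308

0.0308


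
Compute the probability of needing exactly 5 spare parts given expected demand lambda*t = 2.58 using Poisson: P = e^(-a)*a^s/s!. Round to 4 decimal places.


a = 2.58, s = 5
e^(-a) = e^(-2.58) = 0.0758
a^s = 2.58^5 = 114.3138
s! = 120
P = 0.0758 * 114.3138 / 120
P = 0.0722

0.0722


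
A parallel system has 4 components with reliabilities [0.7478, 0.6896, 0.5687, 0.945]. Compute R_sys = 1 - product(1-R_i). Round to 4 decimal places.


Components: [0.7478, 0.6896, 0.5687, 0.945]
(1 - 0.7478) = 0.2522, running product = 0.2522
(1 - 0.6896) = 0.3104, running product = 0.0783
(1 - 0.5687) = 0.4313, running product = 0.0338
(1 - 0.945) = 0.055, running product = 0.0019
Product of (1-R_i) = 0.0019
R_sys = 1 - 0.0019 = 0.9981

0.9981


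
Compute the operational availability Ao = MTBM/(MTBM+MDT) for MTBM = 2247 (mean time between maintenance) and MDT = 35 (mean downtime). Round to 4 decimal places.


MTBM = 2247
MDT = 35
MTBM + MDT = 2282
Ao = 2247 / 2282
Ao = 0.9847

0.9847


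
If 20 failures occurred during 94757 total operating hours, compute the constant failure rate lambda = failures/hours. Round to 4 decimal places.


failures = 20
total_hours = 94757
lambda = 20 / 94757
lambda = 0.0002

0.0002


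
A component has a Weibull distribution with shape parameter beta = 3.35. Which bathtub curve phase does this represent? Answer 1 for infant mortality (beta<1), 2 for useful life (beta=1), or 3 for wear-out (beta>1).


beta = 3.35
Compare beta to 1:
beta < 1 => infant mortality (phase 1)
beta = 1 => useful life (phase 2)
beta > 1 => wear-out (phase 3)
Since beta = 3.35, this is wear-out (increasing failure rate)
Phase = 3

3


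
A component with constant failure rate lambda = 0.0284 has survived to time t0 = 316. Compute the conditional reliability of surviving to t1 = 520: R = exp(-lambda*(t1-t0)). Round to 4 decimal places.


lambda = 0.0284
t0 = 316, t1 = 520
t1 - t0 = 204
lambda * (t1-t0) = 0.0284 * 204 = 5.7936
R = exp(-5.7936)
R = 0.003

0.003


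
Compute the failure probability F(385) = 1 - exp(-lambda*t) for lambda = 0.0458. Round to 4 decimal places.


lambda = 0.0458, t = 385
lambda * t = 17.633
exp(-17.633) = 0.0
F(t) = 1 - 0.0
F(t) = 1.0

1.0


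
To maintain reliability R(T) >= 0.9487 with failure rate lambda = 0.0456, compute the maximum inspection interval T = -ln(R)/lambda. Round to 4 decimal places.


R_target = 0.9487
lambda = 0.0456
-ln(0.9487) = 0.0527
T = 0.0527 / 0.0456
T = 1.1549

1.1549


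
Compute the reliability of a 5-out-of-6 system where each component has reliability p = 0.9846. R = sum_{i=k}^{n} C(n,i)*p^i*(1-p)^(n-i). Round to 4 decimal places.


k = 5, n = 6, p = 0.9846
i=5: C(6,5)=6 * 0.9846^5 * 0.0154^1 = 0.0855
i=6: C(6,6)=1 * 0.9846^6 * 0.0154^0 = 0.9111
R = sum of terms = 0.9966

0.9966


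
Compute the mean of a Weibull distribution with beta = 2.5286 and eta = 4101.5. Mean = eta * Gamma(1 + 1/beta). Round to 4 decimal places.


beta = 2.5286, eta = 4101.5
1/beta = 0.3955
1 + 1/beta = 1.3955
Gamma(1.3955) = 0.8875
Mean = 4101.5 * 0.8875
Mean = 3640.1616

3640.1616


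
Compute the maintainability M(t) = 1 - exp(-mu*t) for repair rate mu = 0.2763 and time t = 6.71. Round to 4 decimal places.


mu = 0.2763, t = 6.71
mu * t = 0.2763 * 6.71 = 1.854
exp(-1.854) = 0.1566
M(t) = 1 - 0.1566
M(t) = 0.8434

0.8434


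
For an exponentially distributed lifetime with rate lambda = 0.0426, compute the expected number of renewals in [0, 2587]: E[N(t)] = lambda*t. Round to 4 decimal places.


lambda = 0.0426
t = 2587
E[N(t)] = lambda * t
E[N(t)] = 0.0426 * 2587
E[N(t)] = 110.2062

110.2062


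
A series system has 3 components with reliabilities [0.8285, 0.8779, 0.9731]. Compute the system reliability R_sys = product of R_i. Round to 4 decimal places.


Components: [0.8285, 0.8779, 0.9731]
After component 1 (R=0.8285): product = 0.8285
After component 2 (R=0.8779): product = 0.7273
After component 3 (R=0.9731): product = 0.7078
R_sys = 0.7078

0.7078


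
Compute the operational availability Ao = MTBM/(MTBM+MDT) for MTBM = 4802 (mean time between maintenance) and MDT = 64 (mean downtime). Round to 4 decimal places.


MTBM = 4802
MDT = 64
MTBM + MDT = 4866
Ao = 4802 / 4866
Ao = 0.9868

0.9868


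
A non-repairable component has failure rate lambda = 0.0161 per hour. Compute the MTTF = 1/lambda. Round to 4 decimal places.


lambda = 0.0161
MTTF = 1 / 0.0161
MTTF = 62.1118

62.1118


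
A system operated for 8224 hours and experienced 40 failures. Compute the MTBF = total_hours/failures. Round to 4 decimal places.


total_hours = 8224
failures = 40
MTBF = 8224 / 40
MTBF = 205.6

205.6


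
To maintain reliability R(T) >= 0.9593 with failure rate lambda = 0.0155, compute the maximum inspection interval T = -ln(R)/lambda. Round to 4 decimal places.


R_target = 0.9593
lambda = 0.0155
-ln(0.9593) = 0.0416
T = 0.0416 / 0.0155
T = 2.6807

2.6807


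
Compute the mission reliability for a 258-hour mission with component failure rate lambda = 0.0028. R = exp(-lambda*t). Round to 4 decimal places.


lambda = 0.0028
mission_time = 258
lambda * t = 0.0028 * 258 = 0.7224
R = exp(-0.7224)
R = 0.4856

0.4856


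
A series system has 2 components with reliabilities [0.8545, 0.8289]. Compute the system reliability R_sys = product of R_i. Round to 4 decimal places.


Components: [0.8545, 0.8289]
After component 1 (R=0.8545): product = 0.8545
After component 2 (R=0.8289): product = 0.7083
R_sys = 0.7083

0.7083


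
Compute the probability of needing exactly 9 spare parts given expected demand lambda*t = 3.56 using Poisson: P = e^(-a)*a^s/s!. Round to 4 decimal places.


a = 3.56, s = 9
e^(-a) = e^(-3.56) = 0.0284
a^s = 3.56^9 = 91843.8291
s! = 362880
P = 0.0284 * 91843.8291 / 362880
P = 0.0072

0.0072


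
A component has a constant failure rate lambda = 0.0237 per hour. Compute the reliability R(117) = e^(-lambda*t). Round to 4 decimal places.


lambda = 0.0237
t = 117
lambda * t = 2.7729
R(t) = e^(-2.7729)
R(t) = 0.0625

0.0625


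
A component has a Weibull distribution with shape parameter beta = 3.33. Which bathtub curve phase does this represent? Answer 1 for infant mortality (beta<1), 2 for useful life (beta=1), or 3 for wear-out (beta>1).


beta = 3.33
Compare beta to 1:
beta < 1 => infant mortality (phase 1)
beta = 1 => useful life (phase 2)
beta > 1 => wear-out (phase 3)
Since beta = 3.33, this is wear-out (increasing failure rate)
Phase = 3

3


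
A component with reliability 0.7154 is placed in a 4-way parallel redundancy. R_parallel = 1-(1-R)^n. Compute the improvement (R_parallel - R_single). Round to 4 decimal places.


R_single = 0.7154, n = 4
1 - R_single = 0.2846
(1 - R_single)^n = 0.2846^4 = 0.0066
R_parallel = 1 - 0.0066 = 0.9934
Improvement = 0.9934 - 0.7154
Improvement = 0.278

0.278


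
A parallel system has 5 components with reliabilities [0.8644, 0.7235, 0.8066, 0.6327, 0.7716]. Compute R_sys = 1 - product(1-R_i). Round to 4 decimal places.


Components: [0.8644, 0.7235, 0.8066, 0.6327, 0.7716]
(1 - 0.8644) = 0.1356, running product = 0.1356
(1 - 0.7235) = 0.2765, running product = 0.0375
(1 - 0.8066) = 0.1934, running product = 0.0073
(1 - 0.6327) = 0.3673, running product = 0.0027
(1 - 0.7716) = 0.2284, running product = 0.0006
Product of (1-R_i) = 0.0006
R_sys = 1 - 0.0006 = 0.9994

0.9994


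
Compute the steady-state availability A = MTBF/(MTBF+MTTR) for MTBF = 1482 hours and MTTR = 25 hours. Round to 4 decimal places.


MTBF = 1482
MTTR = 25
MTBF + MTTR = 1507
A = 1482 / 1507
A = 0.9834

0.9834


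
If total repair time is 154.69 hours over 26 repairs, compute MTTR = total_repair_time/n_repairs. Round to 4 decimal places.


total_repair_time = 154.69
n_repairs = 26
MTTR = 154.69 / 26
MTTR = 5.9496

5.9496


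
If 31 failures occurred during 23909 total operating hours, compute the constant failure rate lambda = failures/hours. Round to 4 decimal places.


failures = 31
total_hours = 23909
lambda = 31 / 23909
lambda = 0.0013

0.0013


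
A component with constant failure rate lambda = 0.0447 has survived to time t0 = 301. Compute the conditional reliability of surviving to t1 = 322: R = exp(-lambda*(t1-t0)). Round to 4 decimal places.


lambda = 0.0447
t0 = 301, t1 = 322
t1 - t0 = 21
lambda * (t1-t0) = 0.0447 * 21 = 0.9387
R = exp(-0.9387)
R = 0.3911

0.3911


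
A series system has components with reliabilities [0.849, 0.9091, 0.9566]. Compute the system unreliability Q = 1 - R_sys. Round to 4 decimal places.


Components: [0.849, 0.9091, 0.9566]
After component 1: product = 0.849
After component 2: product = 0.7718
After component 3: product = 0.7383
R_sys = 0.7383
Q = 1 - 0.7383 = 0.2617

0.2617


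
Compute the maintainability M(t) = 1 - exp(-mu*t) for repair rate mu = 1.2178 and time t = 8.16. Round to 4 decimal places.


mu = 1.2178, t = 8.16
mu * t = 1.2178 * 8.16 = 9.9372
exp(-9.9372) = 0.0
M(t) = 1 - 0.0
M(t) = 1.0

1.0


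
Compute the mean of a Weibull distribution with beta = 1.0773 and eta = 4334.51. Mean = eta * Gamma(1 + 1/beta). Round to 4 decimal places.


beta = 1.0773, eta = 4334.51
1/beta = 0.9282
1 + 1/beta = 1.9282
Gamma(1.9282) = 0.9718
Mean = 4334.51 * 0.9718
Mean = 4212.086

4212.086


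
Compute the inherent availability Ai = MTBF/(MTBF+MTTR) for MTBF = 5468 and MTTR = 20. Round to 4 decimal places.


MTBF = 5468
MTTR = 20
MTBF + MTTR = 5488
Ai = 5468 / 5488
Ai = 0.9964

0.9964


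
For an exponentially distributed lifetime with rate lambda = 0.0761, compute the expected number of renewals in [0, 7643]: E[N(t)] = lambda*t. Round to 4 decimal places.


lambda = 0.0761
t = 7643
E[N(t)] = lambda * t
E[N(t)] = 0.0761 * 7643
E[N(t)] = 581.6323

581.6323


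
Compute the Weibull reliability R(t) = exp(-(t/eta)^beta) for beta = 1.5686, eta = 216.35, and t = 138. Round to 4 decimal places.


beta = 1.5686, eta = 216.35, t = 138
t/eta = 138 / 216.35 = 0.6379
(t/eta)^beta = 0.6379^1.5686 = 0.494
R(t) = exp(-0.494)
R(t) = 0.6102

0.6102


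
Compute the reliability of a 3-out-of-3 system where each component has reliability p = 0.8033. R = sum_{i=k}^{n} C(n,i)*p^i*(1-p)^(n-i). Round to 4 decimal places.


k = 3, n = 3, p = 0.8033
i=3: C(3,3)=1 * 0.8033^3 * 0.1967^0 = 0.5184
R = sum of terms = 0.5184

0.5184


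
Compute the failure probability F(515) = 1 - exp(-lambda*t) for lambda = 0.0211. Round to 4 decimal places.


lambda = 0.0211, t = 515
lambda * t = 10.8665
exp(-10.8665) = 0.0
F(t) = 1 - 0.0
F(t) = 1.0

1.0


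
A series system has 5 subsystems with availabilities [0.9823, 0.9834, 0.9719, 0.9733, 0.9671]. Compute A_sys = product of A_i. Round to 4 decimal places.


Subsystems: [0.9823, 0.9834, 0.9719, 0.9733, 0.9671]
After subsystem 1 (A=0.9823): product = 0.9823
After subsystem 2 (A=0.9834): product = 0.966
After subsystem 3 (A=0.9719): product = 0.9388
After subsystem 4 (A=0.9733): product = 0.9138
After subsystem 5 (A=0.9671): product = 0.8837
A_sys = 0.8837

0.8837


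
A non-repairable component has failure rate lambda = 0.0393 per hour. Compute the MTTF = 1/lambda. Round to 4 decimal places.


lambda = 0.0393
MTTF = 1 / 0.0393
MTTF = 25.4453

25.4453


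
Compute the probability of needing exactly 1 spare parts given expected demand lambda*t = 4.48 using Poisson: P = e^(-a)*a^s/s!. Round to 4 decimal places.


a = 4.48, s = 1
e^(-a) = e^(-4.48) = 0.0113
a^s = 4.48^1 = 4.48
s! = 1
P = 0.0113 * 4.48 / 1
P = 0.0508

0.0508


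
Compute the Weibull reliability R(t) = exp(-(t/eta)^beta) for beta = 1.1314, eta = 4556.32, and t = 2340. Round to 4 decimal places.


beta = 1.1314, eta = 4556.32, t = 2340
t/eta = 2340 / 4556.32 = 0.5136
(t/eta)^beta = 0.5136^1.1314 = 0.4705
R(t) = exp(-0.4705)
R(t) = 0.6247

0.6247


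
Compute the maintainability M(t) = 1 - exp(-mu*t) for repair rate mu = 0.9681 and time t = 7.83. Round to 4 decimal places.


mu = 0.9681, t = 7.83
mu * t = 0.9681 * 7.83 = 7.5802
exp(-7.5802) = 0.0005
M(t) = 1 - 0.0005
M(t) = 0.9995

0.9995


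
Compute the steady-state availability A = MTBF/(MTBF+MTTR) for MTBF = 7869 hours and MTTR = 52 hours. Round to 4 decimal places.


MTBF = 7869
MTTR = 52
MTBF + MTTR = 7921
A = 7869 / 7921
A = 0.9934

0.9934


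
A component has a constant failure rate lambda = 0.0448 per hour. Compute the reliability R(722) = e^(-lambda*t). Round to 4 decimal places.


lambda = 0.0448
t = 722
lambda * t = 32.3456
R(t) = e^(-32.3456)
R(t) = 0.0

0.0


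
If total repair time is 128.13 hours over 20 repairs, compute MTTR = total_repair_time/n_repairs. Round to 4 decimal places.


total_repair_time = 128.13
n_repairs = 20
MTTR = 128.13 / 20
MTTR = 6.4065

6.4065


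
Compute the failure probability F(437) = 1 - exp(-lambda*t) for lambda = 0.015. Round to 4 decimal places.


lambda = 0.015, t = 437
lambda * t = 6.555
exp(-6.555) = 0.0014
F(t) = 1 - 0.0014
F(t) = 0.9986

0.9986


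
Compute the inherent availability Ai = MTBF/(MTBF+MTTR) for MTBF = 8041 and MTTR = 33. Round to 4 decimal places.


MTBF = 8041
MTTR = 33
MTBF + MTTR = 8074
Ai = 8041 / 8074
Ai = 0.9959

0.9959


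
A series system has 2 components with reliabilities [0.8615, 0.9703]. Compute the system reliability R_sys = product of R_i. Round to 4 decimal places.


Components: [0.8615, 0.9703]
After component 1 (R=0.8615): product = 0.8615
After component 2 (R=0.9703): product = 0.8359
R_sys = 0.8359

0.8359


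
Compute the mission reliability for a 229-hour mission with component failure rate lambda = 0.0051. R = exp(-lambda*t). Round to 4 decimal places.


lambda = 0.0051
mission_time = 229
lambda * t = 0.0051 * 229 = 1.1679
R = exp(-1.1679)
R = 0.311

0.311


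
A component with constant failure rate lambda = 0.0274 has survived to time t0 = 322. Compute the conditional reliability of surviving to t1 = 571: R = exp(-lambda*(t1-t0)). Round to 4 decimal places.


lambda = 0.0274
t0 = 322, t1 = 571
t1 - t0 = 249
lambda * (t1-t0) = 0.0274 * 249 = 6.8226
R = exp(-6.8226)
R = 0.0011

0.0011


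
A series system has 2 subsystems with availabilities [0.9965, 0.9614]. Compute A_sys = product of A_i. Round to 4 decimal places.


Subsystems: [0.9965, 0.9614]
After subsystem 1 (A=0.9965): product = 0.9965
After subsystem 2 (A=0.9614): product = 0.958
A_sys = 0.958

0.958


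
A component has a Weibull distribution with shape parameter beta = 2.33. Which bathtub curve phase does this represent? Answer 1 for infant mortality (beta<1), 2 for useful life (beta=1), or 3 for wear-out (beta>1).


beta = 2.33
Compare beta to 1:
beta < 1 => infant mortality (phase 1)
beta = 1 => useful life (phase 2)
beta > 1 => wear-out (phase 3)
Since beta = 2.33, this is wear-out (increasing failure rate)
Phase = 3

3


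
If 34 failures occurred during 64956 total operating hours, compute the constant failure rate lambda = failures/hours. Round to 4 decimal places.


failures = 34
total_hours = 64956
lambda = 34 / 64956
lambda = 0.0005

0.0005


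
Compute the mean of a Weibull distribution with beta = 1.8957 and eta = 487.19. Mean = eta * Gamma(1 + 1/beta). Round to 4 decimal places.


beta = 1.8957, eta = 487.19
1/beta = 0.5275
1 + 1/beta = 1.5275
Gamma(1.5275) = 0.8874
Mean = 487.19 * 0.8874
Mean = 432.3462

432.3462


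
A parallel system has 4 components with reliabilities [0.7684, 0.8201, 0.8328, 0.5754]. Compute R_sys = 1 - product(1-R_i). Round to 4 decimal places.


Components: [0.7684, 0.8201, 0.8328, 0.5754]
(1 - 0.7684) = 0.2316, running product = 0.2316
(1 - 0.8201) = 0.1799, running product = 0.0417
(1 - 0.8328) = 0.1672, running product = 0.007
(1 - 0.5754) = 0.4246, running product = 0.003
Product of (1-R_i) = 0.003
R_sys = 1 - 0.003 = 0.997

0.997


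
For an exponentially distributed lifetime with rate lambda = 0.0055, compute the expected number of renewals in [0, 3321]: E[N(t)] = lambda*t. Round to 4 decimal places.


lambda = 0.0055
t = 3321
E[N(t)] = lambda * t
E[N(t)] = 0.0055 * 3321
E[N(t)] = 18.2655

18.2655


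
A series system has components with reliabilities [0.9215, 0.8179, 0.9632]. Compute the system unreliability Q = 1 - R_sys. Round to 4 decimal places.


Components: [0.9215, 0.8179, 0.9632]
After component 1: product = 0.9215
After component 2: product = 0.7537
After component 3: product = 0.726
R_sys = 0.726
Q = 1 - 0.726 = 0.274

0.274


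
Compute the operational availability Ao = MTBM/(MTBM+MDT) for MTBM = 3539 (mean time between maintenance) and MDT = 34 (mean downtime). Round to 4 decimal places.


MTBM = 3539
MDT = 34
MTBM + MDT = 3573
Ao = 3539 / 3573
Ao = 0.9905

0.9905


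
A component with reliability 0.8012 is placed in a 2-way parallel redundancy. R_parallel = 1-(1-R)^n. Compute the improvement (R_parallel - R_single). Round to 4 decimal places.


R_single = 0.8012, n = 2
1 - R_single = 0.1988
(1 - R_single)^n = 0.1988^2 = 0.0395
R_parallel = 1 - 0.0395 = 0.9605
Improvement = 0.9605 - 0.8012
Improvement = 0.1593

0.1593


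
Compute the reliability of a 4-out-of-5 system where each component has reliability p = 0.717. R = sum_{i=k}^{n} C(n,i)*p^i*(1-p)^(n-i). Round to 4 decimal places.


k = 4, n = 5, p = 0.717
i=4: C(5,4)=5 * 0.717^4 * 0.283^1 = 0.374
i=5: C(5,5)=1 * 0.717^5 * 0.283^0 = 0.1895
R = sum of terms = 0.5635

0.5635


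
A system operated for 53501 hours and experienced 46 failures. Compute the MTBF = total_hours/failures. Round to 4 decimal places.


total_hours = 53501
failures = 46
MTBF = 53501 / 46
MTBF = 1163.0652

1163.0652


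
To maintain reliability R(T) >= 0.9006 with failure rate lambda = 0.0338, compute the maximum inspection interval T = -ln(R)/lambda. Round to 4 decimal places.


R_target = 0.9006
lambda = 0.0338
-ln(0.9006) = 0.1047
T = 0.1047 / 0.0338
T = 3.0975

3.0975


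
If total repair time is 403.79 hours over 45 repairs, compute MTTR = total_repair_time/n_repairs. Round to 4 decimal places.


total_repair_time = 403.79
n_repairs = 45
MTTR = 403.79 / 45
MTTR = 8.9731

8.9731


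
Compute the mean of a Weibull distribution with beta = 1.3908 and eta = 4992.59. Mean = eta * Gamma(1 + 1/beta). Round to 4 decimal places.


beta = 1.3908, eta = 4992.59
1/beta = 0.719
1 + 1/beta = 1.719
Gamma(1.719) = 0.9124
Mean = 4992.59 * 0.9124
Mean = 4555.1315

4555.1315


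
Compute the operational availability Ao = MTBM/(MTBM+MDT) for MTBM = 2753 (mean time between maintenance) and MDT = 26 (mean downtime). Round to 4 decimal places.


MTBM = 2753
MDT = 26
MTBM + MDT = 2779
Ao = 2753 / 2779
Ao = 0.9906

0.9906


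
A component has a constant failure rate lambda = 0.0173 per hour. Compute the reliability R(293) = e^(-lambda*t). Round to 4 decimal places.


lambda = 0.0173
t = 293
lambda * t = 5.0689
R(t) = e^(-5.0689)
R(t) = 0.0063

0.0063


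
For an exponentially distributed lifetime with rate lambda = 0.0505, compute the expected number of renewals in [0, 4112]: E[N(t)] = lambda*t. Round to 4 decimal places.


lambda = 0.0505
t = 4112
E[N(t)] = lambda * t
E[N(t)] = 0.0505 * 4112
E[N(t)] = 207.656

207.656


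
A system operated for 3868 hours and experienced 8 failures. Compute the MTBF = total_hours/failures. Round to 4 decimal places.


total_hours = 3868
failures = 8
MTBF = 3868 / 8
MTBF = 483.5

483.5


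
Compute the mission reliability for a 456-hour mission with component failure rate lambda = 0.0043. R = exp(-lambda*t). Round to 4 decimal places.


lambda = 0.0043
mission_time = 456
lambda * t = 0.0043 * 456 = 1.9608
R = exp(-1.9608)
R = 0.1407

0.1407


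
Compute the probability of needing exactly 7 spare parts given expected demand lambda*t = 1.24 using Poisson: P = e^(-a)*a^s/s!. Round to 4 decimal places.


a = 1.24, s = 7
e^(-a) = e^(-1.24) = 0.2894
a^s = 1.24^7 = 4.5077
s! = 5040
P = 0.2894 * 4.5077 / 5040
P = 0.0003

0.0003


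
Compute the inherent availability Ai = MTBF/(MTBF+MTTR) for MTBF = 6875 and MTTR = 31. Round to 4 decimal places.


MTBF = 6875
MTTR = 31
MTBF + MTTR = 6906
Ai = 6875 / 6906
Ai = 0.9955

0.9955


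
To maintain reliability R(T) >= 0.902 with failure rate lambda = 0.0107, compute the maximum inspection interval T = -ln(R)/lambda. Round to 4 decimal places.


R_target = 0.902
lambda = 0.0107
-ln(0.902) = 0.1031
T = 0.1031 / 0.0107
T = 9.6393

9.6393


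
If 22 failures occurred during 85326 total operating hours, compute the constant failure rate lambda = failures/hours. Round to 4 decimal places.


failures = 22
total_hours = 85326
lambda = 22 / 85326
lambda = 0.0003

0.0003


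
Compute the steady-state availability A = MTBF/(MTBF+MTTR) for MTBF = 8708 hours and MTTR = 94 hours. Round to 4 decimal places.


MTBF = 8708
MTTR = 94
MTBF + MTTR = 8802
A = 8708 / 8802
A = 0.9893

0.9893


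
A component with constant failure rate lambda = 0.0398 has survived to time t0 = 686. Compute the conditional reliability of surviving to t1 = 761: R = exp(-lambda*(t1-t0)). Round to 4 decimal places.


lambda = 0.0398
t0 = 686, t1 = 761
t1 - t0 = 75
lambda * (t1-t0) = 0.0398 * 75 = 2.985
R = exp(-2.985)
R = 0.0505

0.0505


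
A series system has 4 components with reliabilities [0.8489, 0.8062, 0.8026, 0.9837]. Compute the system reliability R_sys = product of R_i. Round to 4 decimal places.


Components: [0.8489, 0.8062, 0.8026, 0.9837]
After component 1 (R=0.8489): product = 0.8489
After component 2 (R=0.8062): product = 0.6844
After component 3 (R=0.8026): product = 0.5493
After component 4 (R=0.9837): product = 0.5403
R_sys = 0.5403

0.5403


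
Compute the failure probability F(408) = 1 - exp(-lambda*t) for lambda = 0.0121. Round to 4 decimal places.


lambda = 0.0121, t = 408
lambda * t = 4.9368
exp(-4.9368) = 0.0072
F(t) = 1 - 0.0072
F(t) = 0.9928

0.9928


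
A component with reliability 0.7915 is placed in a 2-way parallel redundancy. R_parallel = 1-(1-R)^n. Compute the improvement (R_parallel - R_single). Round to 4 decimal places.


R_single = 0.7915, n = 2
1 - R_single = 0.2085
(1 - R_single)^n = 0.2085^2 = 0.0435
R_parallel = 1 - 0.0435 = 0.9565
Improvement = 0.9565 - 0.7915
Improvement = 0.165

0.165


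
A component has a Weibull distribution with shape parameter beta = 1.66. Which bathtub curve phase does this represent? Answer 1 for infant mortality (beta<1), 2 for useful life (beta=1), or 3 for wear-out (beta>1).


beta = 1.66
Compare beta to 1:
beta < 1 => infant mortality (phase 1)
beta = 1 => useful life (phase 2)
beta > 1 => wear-out (phase 3)
Since beta = 1.66, this is wear-out (increasing failure rate)
Phase = 3

3


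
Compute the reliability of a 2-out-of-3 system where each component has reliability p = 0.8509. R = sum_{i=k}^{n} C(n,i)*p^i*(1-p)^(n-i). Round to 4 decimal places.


k = 2, n = 3, p = 0.8509
i=2: C(3,2)=3 * 0.8509^2 * 0.1491^1 = 0.3239
i=3: C(3,3)=1 * 0.8509^3 * 0.1491^0 = 0.6161
R = sum of terms = 0.9399

0.9399


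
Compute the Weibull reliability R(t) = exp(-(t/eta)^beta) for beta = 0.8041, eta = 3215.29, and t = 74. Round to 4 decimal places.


beta = 0.8041, eta = 3215.29, t = 74
t/eta = 74 / 3215.29 = 0.023
(t/eta)^beta = 0.023^0.8041 = 0.0482
R(t) = exp(-0.0482)
R(t) = 0.953

0.953


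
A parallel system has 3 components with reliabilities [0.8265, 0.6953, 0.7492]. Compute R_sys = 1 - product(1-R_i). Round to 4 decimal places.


Components: [0.8265, 0.6953, 0.7492]
(1 - 0.8265) = 0.1735, running product = 0.1735
(1 - 0.6953) = 0.3047, running product = 0.0529
(1 - 0.7492) = 0.2508, running product = 0.0133
Product of (1-R_i) = 0.0133
R_sys = 1 - 0.0133 = 0.9867

0.9867


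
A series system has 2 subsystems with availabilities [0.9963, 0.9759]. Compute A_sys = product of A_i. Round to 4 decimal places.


Subsystems: [0.9963, 0.9759]
After subsystem 1 (A=0.9963): product = 0.9963
After subsystem 2 (A=0.9759): product = 0.9723
A_sys = 0.9723

0.9723


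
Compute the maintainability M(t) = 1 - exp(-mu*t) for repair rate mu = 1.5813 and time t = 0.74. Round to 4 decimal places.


mu = 1.5813, t = 0.74
mu * t = 1.5813 * 0.74 = 1.1702
exp(-1.1702) = 0.3103
M(t) = 1 - 0.3103
M(t) = 0.6897

0.6897


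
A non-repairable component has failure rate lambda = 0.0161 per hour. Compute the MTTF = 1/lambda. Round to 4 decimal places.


lambda = 0.0161
MTTF = 1 / 0.0161
MTTF = 62.1118

62.1118


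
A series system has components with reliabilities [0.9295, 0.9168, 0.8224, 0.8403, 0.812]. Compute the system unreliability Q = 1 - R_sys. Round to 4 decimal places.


Components: [0.9295, 0.9168, 0.8224, 0.8403, 0.812]
After component 1: product = 0.9295
After component 2: product = 0.8522
After component 3: product = 0.7008
After component 4: product = 0.5889
After component 5: product = 0.4782
R_sys = 0.4782
Q = 1 - 0.4782 = 0.5218

0.5218


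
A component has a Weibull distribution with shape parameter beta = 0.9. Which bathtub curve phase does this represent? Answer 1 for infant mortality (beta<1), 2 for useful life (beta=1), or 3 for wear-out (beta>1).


beta = 0.9
Compare beta to 1:
beta < 1 => infant mortality (phase 1)
beta = 1 => useful life (phase 2)
beta > 1 => wear-out (phase 3)
Since beta = 0.9, this is infant mortality (decreasing failure rate)
Phase = 1

1


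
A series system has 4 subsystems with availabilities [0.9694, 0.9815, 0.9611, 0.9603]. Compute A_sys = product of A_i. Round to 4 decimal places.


Subsystems: [0.9694, 0.9815, 0.9611, 0.9603]
After subsystem 1 (A=0.9694): product = 0.9694
After subsystem 2 (A=0.9815): product = 0.9515
After subsystem 3 (A=0.9611): product = 0.9145
After subsystem 4 (A=0.9603): product = 0.8782
A_sys = 0.8782

0.8782


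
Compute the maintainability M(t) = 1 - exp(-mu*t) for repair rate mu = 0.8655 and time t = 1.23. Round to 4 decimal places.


mu = 0.8655, t = 1.23
mu * t = 0.8655 * 1.23 = 1.0646
exp(-1.0646) = 0.3449
M(t) = 1 - 0.3449
M(t) = 0.6551

0.6551


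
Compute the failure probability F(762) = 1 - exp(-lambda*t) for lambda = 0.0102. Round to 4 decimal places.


lambda = 0.0102, t = 762
lambda * t = 7.7724
exp(-7.7724) = 0.0004
F(t) = 1 - 0.0004
F(t) = 0.9996

0.9996


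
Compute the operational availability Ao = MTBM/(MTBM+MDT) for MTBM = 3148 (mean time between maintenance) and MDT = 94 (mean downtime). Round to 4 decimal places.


MTBM = 3148
MDT = 94
MTBM + MDT = 3242
Ao = 3148 / 3242
Ao = 0.971

0.971


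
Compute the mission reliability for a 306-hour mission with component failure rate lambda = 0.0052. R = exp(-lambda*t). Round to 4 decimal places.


lambda = 0.0052
mission_time = 306
lambda * t = 0.0052 * 306 = 1.5912
R = exp(-1.5912)
R = 0.2037

0.2037


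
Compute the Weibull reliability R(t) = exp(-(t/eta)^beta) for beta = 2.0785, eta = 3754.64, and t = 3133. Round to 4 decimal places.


beta = 2.0785, eta = 3754.64, t = 3133
t/eta = 3133 / 3754.64 = 0.8344
(t/eta)^beta = 0.8344^2.0785 = 0.6865
R(t) = exp(-0.6865)
R(t) = 0.5034

0.5034


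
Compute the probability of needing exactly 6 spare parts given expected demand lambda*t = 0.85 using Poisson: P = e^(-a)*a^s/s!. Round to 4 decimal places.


a = 0.85, s = 6
e^(-a) = e^(-0.85) = 0.4274
a^s = 0.85^6 = 0.3771
s! = 720
P = 0.4274 * 0.3771 / 720
P = 0.0002

0.0002


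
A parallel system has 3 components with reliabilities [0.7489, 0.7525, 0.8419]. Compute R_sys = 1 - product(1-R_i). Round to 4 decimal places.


Components: [0.7489, 0.7525, 0.8419]
(1 - 0.7489) = 0.2511, running product = 0.2511
(1 - 0.7525) = 0.2475, running product = 0.0621
(1 - 0.8419) = 0.1581, running product = 0.0098
Product of (1-R_i) = 0.0098
R_sys = 1 - 0.0098 = 0.9902

0.9902


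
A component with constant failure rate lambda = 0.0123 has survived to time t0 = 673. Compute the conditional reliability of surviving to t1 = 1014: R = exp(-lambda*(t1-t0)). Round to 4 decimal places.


lambda = 0.0123
t0 = 673, t1 = 1014
t1 - t0 = 341
lambda * (t1-t0) = 0.0123 * 341 = 4.1943
R = exp(-4.1943)
R = 0.0151

0.0151


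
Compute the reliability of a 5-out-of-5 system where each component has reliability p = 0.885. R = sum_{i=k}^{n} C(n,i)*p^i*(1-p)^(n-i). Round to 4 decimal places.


k = 5, n = 5, p = 0.885
i=5: C(5,5)=1 * 0.885^5 * 0.115^0 = 0.5429
R = sum of terms = 0.5429

0.5429


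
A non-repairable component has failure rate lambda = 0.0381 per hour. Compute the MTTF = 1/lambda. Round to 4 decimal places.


lambda = 0.0381
MTTF = 1 / 0.0381
MTTF = 26.2467

26.2467


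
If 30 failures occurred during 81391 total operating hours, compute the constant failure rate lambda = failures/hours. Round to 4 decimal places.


failures = 30
total_hours = 81391
lambda = 30 / 81391
lambda = 0.0004

0.0004


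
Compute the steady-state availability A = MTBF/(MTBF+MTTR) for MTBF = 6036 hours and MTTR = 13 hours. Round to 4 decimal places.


MTBF = 6036
MTTR = 13
MTBF + MTTR = 6049
A = 6036 / 6049
A = 0.9979

0.9979


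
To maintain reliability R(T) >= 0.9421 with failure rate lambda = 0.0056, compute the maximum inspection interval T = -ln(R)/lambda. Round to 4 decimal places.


R_target = 0.9421
lambda = 0.0056
-ln(0.9421) = 0.0596
T = 0.0596 / 0.0056
T = 10.6507

10.6507


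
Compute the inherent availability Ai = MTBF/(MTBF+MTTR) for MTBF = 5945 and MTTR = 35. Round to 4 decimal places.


MTBF = 5945
MTTR = 35
MTBF + MTTR = 5980
Ai = 5945 / 5980
Ai = 0.9941

0.9941


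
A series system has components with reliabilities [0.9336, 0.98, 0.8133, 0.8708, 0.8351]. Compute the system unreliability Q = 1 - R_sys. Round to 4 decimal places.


Components: [0.9336, 0.98, 0.8133, 0.8708, 0.8351]
After component 1: product = 0.9336
After component 2: product = 0.9149
After component 3: product = 0.7441
After component 4: product = 0.648
After component 5: product = 0.5411
R_sys = 0.5411
Q = 1 - 0.5411 = 0.4589

0.4589


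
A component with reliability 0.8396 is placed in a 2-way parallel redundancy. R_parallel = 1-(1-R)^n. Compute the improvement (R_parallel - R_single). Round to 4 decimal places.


R_single = 0.8396, n = 2
1 - R_single = 0.1604
(1 - R_single)^n = 0.1604^2 = 0.0257
R_parallel = 1 - 0.0257 = 0.9743
Improvement = 0.9743 - 0.8396
Improvement = 0.1347

0.1347


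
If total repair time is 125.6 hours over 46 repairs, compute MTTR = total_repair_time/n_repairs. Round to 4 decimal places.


total_repair_time = 125.6
n_repairs = 46
MTTR = 125.6 / 46
MTTR = 2.7304

2.7304


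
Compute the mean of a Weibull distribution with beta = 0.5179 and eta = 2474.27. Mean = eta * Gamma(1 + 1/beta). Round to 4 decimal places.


beta = 0.5179, eta = 2474.27
1/beta = 1.9309
1 + 1/beta = 2.9309
Gamma(2.9309) = 1.8782
Mean = 2474.27 * 1.8782
Mean = 4647.1633

4647.1633


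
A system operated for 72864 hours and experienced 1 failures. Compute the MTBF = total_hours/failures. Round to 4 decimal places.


total_hours = 72864
failures = 1
MTBF = 72864 / 1
MTBF = 72864.0

72864.0


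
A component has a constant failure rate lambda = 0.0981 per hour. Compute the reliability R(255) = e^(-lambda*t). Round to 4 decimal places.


lambda = 0.0981
t = 255
lambda * t = 25.0155
R(t) = e^(-25.0155)
R(t) = 0.0

0.0


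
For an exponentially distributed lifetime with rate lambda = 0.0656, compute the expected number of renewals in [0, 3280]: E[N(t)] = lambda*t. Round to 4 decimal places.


lambda = 0.0656
t = 3280
E[N(t)] = lambda * t
E[N(t)] = 0.0656 * 3280
E[N(t)] = 215.168

215.168


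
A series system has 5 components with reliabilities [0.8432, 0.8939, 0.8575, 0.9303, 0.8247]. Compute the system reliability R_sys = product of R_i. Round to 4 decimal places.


Components: [0.8432, 0.8939, 0.8575, 0.9303, 0.8247]
After component 1 (R=0.8432): product = 0.8432
After component 2 (R=0.8939): product = 0.7537
After component 3 (R=0.8575): product = 0.6463
After component 4 (R=0.9303): product = 0.6013
After component 5 (R=0.8247): product = 0.4959
R_sys = 0.4959

0.4959


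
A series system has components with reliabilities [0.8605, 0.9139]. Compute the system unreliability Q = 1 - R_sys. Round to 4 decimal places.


Components: [0.8605, 0.9139]
After component 1: product = 0.8605
After component 2: product = 0.7864
R_sys = 0.7864
Q = 1 - 0.7864 = 0.2136

0.2136


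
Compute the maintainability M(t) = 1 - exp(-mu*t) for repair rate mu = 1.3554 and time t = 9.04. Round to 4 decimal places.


mu = 1.3554, t = 9.04
mu * t = 1.3554 * 9.04 = 12.2528
exp(-12.2528) = 0.0
M(t) = 1 - 0.0
M(t) = 1.0

1.0


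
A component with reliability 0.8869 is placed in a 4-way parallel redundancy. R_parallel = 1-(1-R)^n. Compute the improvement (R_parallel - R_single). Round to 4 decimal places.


R_single = 0.8869, n = 4
1 - R_single = 0.1131
(1 - R_single)^n = 0.1131^4 = 0.0002
R_parallel = 1 - 0.0002 = 0.9998
Improvement = 0.9998 - 0.8869
Improvement = 0.1129

0.1129


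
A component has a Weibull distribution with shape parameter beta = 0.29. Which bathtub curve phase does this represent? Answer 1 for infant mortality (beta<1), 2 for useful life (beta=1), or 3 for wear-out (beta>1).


beta = 0.29
Compare beta to 1:
beta < 1 => infant mortality (phase 1)
beta = 1 => useful life (phase 2)
beta > 1 => wear-out (phase 3)
Since beta = 0.29, this is infant mortality (decreasing failure rate)
Phase = 1

1


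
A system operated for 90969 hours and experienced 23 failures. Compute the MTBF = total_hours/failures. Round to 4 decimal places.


total_hours = 90969
failures = 23
MTBF = 90969 / 23
MTBF = 3955.1739

3955.1739


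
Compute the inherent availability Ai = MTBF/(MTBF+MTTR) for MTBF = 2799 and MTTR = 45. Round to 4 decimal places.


MTBF = 2799
MTTR = 45
MTBF + MTTR = 2844
Ai = 2799 / 2844
Ai = 0.9842

0.9842


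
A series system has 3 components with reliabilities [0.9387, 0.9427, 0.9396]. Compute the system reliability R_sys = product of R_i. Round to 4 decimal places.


Components: [0.9387, 0.9427, 0.9396]
After component 1 (R=0.9387): product = 0.9387
After component 2 (R=0.9427): product = 0.8849
After component 3 (R=0.9396): product = 0.8315
R_sys = 0.8315

0.8315


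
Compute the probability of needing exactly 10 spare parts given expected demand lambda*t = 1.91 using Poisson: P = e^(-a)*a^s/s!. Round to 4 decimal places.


a = 1.91, s = 10
e^(-a) = e^(-1.91) = 0.1481
a^s = 1.91^10 = 646.1505
s! = 3628800
P = 0.1481 * 646.1505 / 3628800
P = 0.0

0.0


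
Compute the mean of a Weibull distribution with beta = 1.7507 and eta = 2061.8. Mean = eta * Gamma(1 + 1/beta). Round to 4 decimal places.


beta = 1.7507, eta = 2061.8
1/beta = 0.5712
1 + 1/beta = 1.5712
Gamma(1.5712) = 0.8906
Mean = 2061.8 * 0.8906
Mean = 1836.2332

1836.2332


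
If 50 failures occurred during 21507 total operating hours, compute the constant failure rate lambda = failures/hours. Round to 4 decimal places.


failures = 50
total_hours = 21507
lambda = 50 / 21507
lambda = 0.0023

0.0023


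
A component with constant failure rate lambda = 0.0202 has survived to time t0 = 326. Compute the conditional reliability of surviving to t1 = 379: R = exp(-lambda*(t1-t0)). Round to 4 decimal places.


lambda = 0.0202
t0 = 326, t1 = 379
t1 - t0 = 53
lambda * (t1-t0) = 0.0202 * 53 = 1.0706
R = exp(-1.0706)
R = 0.3428

0.3428


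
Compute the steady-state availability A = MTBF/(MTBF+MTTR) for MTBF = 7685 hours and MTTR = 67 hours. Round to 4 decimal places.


MTBF = 7685
MTTR = 67
MTBF + MTTR = 7752
A = 7685 / 7752
A = 0.9914

0.9914


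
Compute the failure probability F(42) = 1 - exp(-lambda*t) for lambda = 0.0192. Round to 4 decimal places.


lambda = 0.0192, t = 42
lambda * t = 0.8064
exp(-0.8064) = 0.4465
F(t) = 1 - 0.4465
F(t) = 0.5535

0.5535


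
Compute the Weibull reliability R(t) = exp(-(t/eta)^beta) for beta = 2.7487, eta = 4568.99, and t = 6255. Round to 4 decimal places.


beta = 2.7487, eta = 4568.99, t = 6255
t/eta = 6255 / 4568.99 = 1.369
(t/eta)^beta = 1.369^2.7487 = 2.3711
R(t) = exp(-2.3711)
R(t) = 0.0934

0.0934


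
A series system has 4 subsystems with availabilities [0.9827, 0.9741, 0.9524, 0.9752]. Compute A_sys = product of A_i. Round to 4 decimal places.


Subsystems: [0.9827, 0.9741, 0.9524, 0.9752]
After subsystem 1 (A=0.9827): product = 0.9827
After subsystem 2 (A=0.9741): product = 0.9572
After subsystem 3 (A=0.9524): product = 0.9117
After subsystem 4 (A=0.9752): product = 0.8891
A_sys = 0.8891

0.8891


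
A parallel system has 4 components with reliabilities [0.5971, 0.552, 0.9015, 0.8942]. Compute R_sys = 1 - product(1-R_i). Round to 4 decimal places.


Components: [0.5971, 0.552, 0.9015, 0.8942]
(1 - 0.5971) = 0.4029, running product = 0.4029
(1 - 0.552) = 0.448, running product = 0.1805
(1 - 0.9015) = 0.0985, running product = 0.0178
(1 - 0.8942) = 0.1058, running product = 0.0019
Product of (1-R_i) = 0.0019
R_sys = 1 - 0.0019 = 0.9981

0.9981


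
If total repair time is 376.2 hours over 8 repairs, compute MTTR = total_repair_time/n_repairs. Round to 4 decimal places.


total_repair_time = 376.2
n_repairs = 8
MTTR = 376.2 / 8
MTTR = 47.025

47.025


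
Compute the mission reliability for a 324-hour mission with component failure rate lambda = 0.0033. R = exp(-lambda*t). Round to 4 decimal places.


lambda = 0.0033
mission_time = 324
lambda * t = 0.0033 * 324 = 1.0692
R = exp(-1.0692)
R = 0.3433

0.3433


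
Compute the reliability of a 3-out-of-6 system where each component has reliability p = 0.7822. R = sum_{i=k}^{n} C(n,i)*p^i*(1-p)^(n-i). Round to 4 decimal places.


k = 3, n = 6, p = 0.7822
i=3: C(6,3)=20 * 0.7822^3 * 0.2178^3 = 0.0989
i=4: C(6,4)=15 * 0.7822^4 * 0.2178^2 = 0.2664
i=5: C(6,5)=6 * 0.7822^5 * 0.2178^1 = 0.3826
i=6: C(6,6)=1 * 0.7822^6 * 0.2178^0 = 0.229
R = sum of terms = 0.9769

0.9769


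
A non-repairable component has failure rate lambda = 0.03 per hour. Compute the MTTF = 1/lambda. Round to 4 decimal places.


lambda = 0.03
MTTF = 1 / 0.03
MTTF = 33.3333

33.3333


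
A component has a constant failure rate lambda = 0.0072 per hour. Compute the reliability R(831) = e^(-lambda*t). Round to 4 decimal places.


lambda = 0.0072
t = 831
lambda * t = 5.9832
R(t) = e^(-5.9832)
R(t) = 0.0025

0.0025


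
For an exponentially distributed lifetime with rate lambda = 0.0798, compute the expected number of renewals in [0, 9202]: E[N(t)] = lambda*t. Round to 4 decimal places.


lambda = 0.0798
t = 9202
E[N(t)] = lambda * t
E[N(t)] = 0.0798 * 9202
E[N(t)] = 734.3196

734.3196


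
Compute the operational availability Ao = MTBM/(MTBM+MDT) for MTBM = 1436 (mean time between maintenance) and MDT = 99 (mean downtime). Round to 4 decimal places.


MTBM = 1436
MDT = 99
MTBM + MDT = 1535
Ao = 1436 / 1535
Ao = 0.9355

0.9355


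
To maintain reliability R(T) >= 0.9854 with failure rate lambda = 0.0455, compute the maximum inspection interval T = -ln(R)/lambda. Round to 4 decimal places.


R_target = 0.9854
lambda = 0.0455
-ln(0.9854) = 0.0147
T = 0.0147 / 0.0455
T = 0.3232

0.3232


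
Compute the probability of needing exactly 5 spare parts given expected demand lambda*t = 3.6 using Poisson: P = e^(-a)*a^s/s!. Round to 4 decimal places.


a = 3.6, s = 5
e^(-a) = e^(-3.6) = 0.0273
a^s = 3.6^5 = 604.6618
s! = 120
P = 0.0273 * 604.6618 / 120
P = 0.1377

0.1377


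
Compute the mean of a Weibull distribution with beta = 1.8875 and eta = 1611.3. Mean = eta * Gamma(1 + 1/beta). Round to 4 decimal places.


beta = 1.8875, eta = 1611.3
1/beta = 0.5298
1 + 1/beta = 1.5298
Gamma(1.5298) = 0.8876
Mean = 1611.3 * 0.8876
Mean = 1430.1195

1430.1195


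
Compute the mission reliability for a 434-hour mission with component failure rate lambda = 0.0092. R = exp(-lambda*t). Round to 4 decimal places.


lambda = 0.0092
mission_time = 434
lambda * t = 0.0092 * 434 = 3.9928
R = exp(-3.9928)
R = 0.0184

0.0184
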